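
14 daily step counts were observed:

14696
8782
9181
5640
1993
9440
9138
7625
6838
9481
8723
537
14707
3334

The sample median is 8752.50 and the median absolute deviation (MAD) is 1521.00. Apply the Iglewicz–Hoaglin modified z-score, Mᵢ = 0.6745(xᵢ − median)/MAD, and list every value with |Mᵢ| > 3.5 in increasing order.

537

|Mᵢ| > 3.5 ⇔ |xᵢ − 8752.50| > 3.5·1521.00/0.6745 = 7892.51.
So outliers lie outside [859.99, 16645.01].
537: M = -3.64 → outlier.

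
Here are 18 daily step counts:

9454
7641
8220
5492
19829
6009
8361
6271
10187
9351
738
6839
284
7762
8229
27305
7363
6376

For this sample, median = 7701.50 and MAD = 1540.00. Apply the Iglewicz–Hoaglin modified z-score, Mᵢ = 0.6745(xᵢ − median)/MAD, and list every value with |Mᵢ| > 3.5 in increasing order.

19829, 27305

|Mᵢ| > 3.5 ⇔ |xᵢ − 7701.50| > 3.5·1540.00/0.6745 = 7991.10.
So outliers lie outside [-289.60, 15692.60].
19829: M = 5.31 → outlier.
27305: M = 8.59 → outlier.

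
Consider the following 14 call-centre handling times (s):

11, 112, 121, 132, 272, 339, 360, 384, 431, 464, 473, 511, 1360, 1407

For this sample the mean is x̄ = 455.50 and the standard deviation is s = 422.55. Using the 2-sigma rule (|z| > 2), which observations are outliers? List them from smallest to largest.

Cutoffs at x̄ ± 2s: 455.50 ± 2·422.55 = [-389.60, 1300.60].
1360: z = 2.14, |z| > 2 → outlier.
1407: z = 2.25, |z| > 2 → outlier.
Every other value lies within [-389.60, 1300.60].

1360, 1407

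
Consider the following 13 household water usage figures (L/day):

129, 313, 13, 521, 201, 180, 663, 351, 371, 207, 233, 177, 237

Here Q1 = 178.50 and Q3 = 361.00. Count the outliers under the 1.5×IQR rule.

1

IQR = 182.50; fences at 178.50 − 273.75 = -95.25 and 361.00 + 273.75 = 634.75.
Outside the cutoffs: 663.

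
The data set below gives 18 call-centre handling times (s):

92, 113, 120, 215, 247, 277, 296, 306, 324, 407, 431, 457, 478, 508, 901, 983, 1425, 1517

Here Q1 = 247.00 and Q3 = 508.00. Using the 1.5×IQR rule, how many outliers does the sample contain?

IQR = 261.00; fences at 247.00 − 391.50 = -144.50 and 508.00 + 391.50 = 899.50.
Outside the cutoffs: 901, 983, 1425, 1517.

4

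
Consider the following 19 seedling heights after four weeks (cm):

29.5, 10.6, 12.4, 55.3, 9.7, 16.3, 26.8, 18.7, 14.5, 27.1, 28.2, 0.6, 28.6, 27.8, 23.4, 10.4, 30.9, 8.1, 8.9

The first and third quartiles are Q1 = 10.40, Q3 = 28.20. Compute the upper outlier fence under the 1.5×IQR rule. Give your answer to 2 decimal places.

54.90

IQR = Q3 − Q1 = 28.20 − 10.40 = 17.80.
Lower fence = Q1 − 1.5·IQR = 10.40 − 26.70 = -16.30.
Upper fence = Q3 + 1.5·IQR = 28.20 + 26.70 = 54.90.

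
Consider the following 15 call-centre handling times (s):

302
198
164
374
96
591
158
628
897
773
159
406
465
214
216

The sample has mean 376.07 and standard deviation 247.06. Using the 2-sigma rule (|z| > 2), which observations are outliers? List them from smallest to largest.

Cutoffs at x̄ ± 2s: 376.07 ± 2·247.06 = [-118.05, 870.19].
897: z = 2.11, |z| > 2 → outlier.
Every other value lies within [-118.05, 870.19].

897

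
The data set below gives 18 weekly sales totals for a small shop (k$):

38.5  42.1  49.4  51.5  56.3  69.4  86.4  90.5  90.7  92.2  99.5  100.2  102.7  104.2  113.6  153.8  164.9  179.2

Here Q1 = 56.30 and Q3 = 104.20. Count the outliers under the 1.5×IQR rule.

IQR = 47.90; fences at 56.30 − 71.85 = -15.55 and 104.20 + 71.85 = 176.05.
Outside the cutoffs: 179.2.

1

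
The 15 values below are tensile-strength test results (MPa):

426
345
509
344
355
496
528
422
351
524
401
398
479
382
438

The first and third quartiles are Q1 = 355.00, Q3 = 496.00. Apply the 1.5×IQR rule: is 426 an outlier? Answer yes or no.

no

IQR = Q3 − Q1 = 496.00 − 355.00 = 141.00.
Lower fence = Q1 − 1.5·IQR = 355.00 − 211.50 = 143.50.
Upper fence = Q3 + 1.5·IQR = 496.00 + 211.50 = 707.50.
426 lies within [143.50, 707.50].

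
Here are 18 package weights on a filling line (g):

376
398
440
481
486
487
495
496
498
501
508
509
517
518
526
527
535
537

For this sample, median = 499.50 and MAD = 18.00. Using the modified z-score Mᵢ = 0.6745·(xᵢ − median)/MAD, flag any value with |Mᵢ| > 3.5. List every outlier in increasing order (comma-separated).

|Mᵢ| > 3.5 ⇔ |xᵢ − 499.50| > 3.5·18.00/0.6745 = 93.40.
So outliers lie outside [406.10, 592.90].
376: M = -4.63 → outlier.
398: M = -3.80 → outlier.

376, 398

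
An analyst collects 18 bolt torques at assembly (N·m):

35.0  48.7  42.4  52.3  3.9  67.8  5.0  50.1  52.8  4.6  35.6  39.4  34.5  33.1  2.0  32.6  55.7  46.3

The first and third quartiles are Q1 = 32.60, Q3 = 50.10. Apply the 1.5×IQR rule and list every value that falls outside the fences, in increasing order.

2.0, 3.9, 4.6, 5.0

IQR = Q3 − Q1 = 50.10 − 32.60 = 17.50.
Lower fence = Q1 − 1.5·IQR = 32.60 − 26.25 = 6.35.
Upper fence = Q3 + 1.5·IQR = 50.10 + 26.25 = 76.35.
2.0 < 6.35 → outlier.
3.9 < 6.35 → outlier.
4.6 < 6.35 → outlier.
5.0 < 6.35 → outlier.
All remaining values lie within [6.35, 76.35].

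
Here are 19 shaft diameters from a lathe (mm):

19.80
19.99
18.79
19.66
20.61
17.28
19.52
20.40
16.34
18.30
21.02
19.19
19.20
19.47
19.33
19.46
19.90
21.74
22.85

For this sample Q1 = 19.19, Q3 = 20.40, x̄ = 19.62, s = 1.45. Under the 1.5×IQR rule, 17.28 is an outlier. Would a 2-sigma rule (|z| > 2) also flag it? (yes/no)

z = (17.28 − 19.62) / 1.45 = -1.61.
|z| = 1.61 ≤ 2.

no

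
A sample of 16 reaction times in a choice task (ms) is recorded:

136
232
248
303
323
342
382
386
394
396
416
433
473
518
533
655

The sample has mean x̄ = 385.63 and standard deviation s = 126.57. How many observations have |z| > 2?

1

Cutoffs: x̄ ± 2s = [132.49, 638.77].
Outside the cutoffs: 655.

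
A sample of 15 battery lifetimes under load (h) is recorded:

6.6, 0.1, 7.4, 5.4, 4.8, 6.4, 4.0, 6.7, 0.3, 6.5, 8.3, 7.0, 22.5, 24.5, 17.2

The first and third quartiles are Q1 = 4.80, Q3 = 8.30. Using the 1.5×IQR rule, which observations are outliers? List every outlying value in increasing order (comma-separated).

17.2, 22.5, 24.5

IQR = Q3 − Q1 = 8.30 − 4.80 = 3.50.
Lower fence = Q1 − 1.5·IQR = 4.80 − 5.25 = -0.45.
Upper fence = Q3 + 1.5·IQR = 8.30 + 5.25 = 13.55.
17.2 > 13.55 → outlier.
22.5 > 13.55 → outlier.
24.5 > 13.55 → outlier.
All remaining values lie within [-0.45, 13.55].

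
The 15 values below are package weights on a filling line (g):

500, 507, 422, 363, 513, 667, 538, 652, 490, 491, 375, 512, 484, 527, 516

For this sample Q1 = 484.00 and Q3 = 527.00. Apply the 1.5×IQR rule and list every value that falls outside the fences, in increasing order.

IQR = Q3 − Q1 = 527.00 − 484.00 = 43.00.
Lower fence = Q1 − 1.5·IQR = 484.00 − 64.50 = 419.50.
Upper fence = Q3 + 1.5·IQR = 527.00 + 64.50 = 591.50.
363 < 419.50 → outlier.
375 < 419.50 → outlier.
652 > 591.50 → outlier.
667 > 591.50 → outlier.
All remaining values lie within [419.50, 591.50].

363, 375, 652, 667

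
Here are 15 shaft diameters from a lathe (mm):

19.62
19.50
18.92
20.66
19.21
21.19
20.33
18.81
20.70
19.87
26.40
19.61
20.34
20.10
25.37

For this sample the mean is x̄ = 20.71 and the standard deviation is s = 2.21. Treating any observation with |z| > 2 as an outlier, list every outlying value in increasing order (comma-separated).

Cutoffs at x̄ ± 2s: 20.71 ± 2·2.21 = [16.29, 25.13].
25.37: z = 2.11, |z| > 2 → outlier.
26.40: z = 2.57, |z| > 2 → outlier.
Every other value lies within [16.29, 25.13].

25.37, 26.40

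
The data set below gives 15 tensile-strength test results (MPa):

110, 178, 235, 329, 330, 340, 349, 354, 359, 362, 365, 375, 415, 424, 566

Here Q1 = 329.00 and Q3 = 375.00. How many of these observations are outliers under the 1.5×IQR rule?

IQR = 46.00; fences at 329.00 − 69.00 = 260.00 and 375.00 + 69.00 = 444.00.
Outside the cutoffs: 110, 178, 235, 566.

4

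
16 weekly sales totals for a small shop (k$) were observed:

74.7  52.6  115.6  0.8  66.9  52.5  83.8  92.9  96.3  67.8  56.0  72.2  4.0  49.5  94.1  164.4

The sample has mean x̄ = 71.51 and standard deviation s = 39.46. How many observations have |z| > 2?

1

Cutoffs: x̄ ± 2s = [-7.41, 150.43].
Outside the cutoffs: 164.4.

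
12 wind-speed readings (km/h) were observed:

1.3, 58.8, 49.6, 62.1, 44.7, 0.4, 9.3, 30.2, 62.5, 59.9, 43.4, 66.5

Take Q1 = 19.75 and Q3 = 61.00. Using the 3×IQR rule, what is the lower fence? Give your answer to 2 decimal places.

IQR = Q3 − Q1 = 61.00 − 19.75 = 41.25.
Lower fence = Q1 − 3·IQR = 19.75 − 123.75 = -104.00.
Upper fence = Q3 + 3·IQR = 61.00 + 123.75 = 184.75.

-104.00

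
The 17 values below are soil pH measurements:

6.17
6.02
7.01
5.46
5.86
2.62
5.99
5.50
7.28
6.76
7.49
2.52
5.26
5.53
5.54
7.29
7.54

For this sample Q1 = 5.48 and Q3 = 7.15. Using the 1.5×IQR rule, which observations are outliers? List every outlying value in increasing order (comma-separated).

IQR = Q3 − Q1 = 7.15 − 5.48 = 1.67.
Lower fence = Q1 − 1.5·IQR = 5.48 − 2.505 = 2.975.
Upper fence = Q3 + 1.5·IQR = 7.15 + 2.505 = 9.655.
2.52 < 2.975 → outlier.
2.62 < 2.975 → outlier.
All remaining values lie within [2.975, 9.655].

2.52, 2.62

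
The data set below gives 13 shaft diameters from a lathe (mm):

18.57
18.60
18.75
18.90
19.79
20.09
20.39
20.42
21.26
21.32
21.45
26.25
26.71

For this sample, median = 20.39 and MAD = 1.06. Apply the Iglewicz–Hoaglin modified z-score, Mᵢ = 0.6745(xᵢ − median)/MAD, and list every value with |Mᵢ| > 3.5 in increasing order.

26.25, 26.71

|Mᵢ| > 3.5 ⇔ |xᵢ − 20.39| > 3.5·1.06/0.6745 = 5.50.
So outliers lie outside [14.89, 25.89].
26.25: M = 3.73 → outlier.
26.71: M = 4.02 → outlier.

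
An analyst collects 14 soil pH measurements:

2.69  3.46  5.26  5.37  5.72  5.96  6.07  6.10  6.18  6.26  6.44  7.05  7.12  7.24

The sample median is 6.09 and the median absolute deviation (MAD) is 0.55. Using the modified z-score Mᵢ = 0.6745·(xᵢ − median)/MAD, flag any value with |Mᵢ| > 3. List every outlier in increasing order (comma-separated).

|Mᵢ| > 3 ⇔ |xᵢ − 6.09| > 3·0.55/0.6745 = 2.45.
So outliers lie outside [3.64, 8.54].
2.69: M = -4.17 → outlier.
3.46: M = -3.23 → outlier.

2.69, 3.46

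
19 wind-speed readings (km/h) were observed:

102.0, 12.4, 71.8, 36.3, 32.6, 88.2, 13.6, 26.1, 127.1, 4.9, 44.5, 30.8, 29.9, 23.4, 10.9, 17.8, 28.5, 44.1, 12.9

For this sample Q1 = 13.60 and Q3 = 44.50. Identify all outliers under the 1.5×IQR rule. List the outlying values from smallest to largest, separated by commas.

IQR = Q3 − Q1 = 44.50 − 13.60 = 30.90.
Lower fence = Q1 − 1.5·IQR = 13.60 − 46.35 = -32.75.
Upper fence = Q3 + 1.5·IQR = 44.50 + 46.35 = 90.85.
102.0 > 90.85 → outlier.
127.1 > 90.85 → outlier.
All remaining values lie within [-32.75, 90.85].

102.0, 127.1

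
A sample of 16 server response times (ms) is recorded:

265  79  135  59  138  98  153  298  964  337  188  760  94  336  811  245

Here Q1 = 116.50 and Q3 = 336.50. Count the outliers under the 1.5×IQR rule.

3

IQR = 220.00; fences at 116.50 − 330.00 = -213.50 and 336.50 + 330.00 = 666.50.
Outside the cutoffs: 760, 811, 964.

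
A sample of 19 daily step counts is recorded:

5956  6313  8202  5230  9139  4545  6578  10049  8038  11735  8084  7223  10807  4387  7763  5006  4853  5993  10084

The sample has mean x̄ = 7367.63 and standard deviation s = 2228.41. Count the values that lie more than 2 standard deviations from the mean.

0

Cutoffs: x̄ ± 2s = [2910.81, 11824.45].
Every value lies within the cutoffs.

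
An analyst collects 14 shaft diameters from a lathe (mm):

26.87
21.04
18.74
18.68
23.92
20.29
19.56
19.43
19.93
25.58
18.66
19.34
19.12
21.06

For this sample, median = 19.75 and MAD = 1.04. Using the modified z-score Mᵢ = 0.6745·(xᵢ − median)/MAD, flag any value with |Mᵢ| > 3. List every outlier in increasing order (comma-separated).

|Mᵢ| > 3 ⇔ |xᵢ − 19.75| > 3·1.04/0.6745 = 4.63.
So outliers lie outside [15.12, 24.38].
25.58: M = 3.78 → outlier.
26.87: M = 4.62 → outlier.

25.58, 26.87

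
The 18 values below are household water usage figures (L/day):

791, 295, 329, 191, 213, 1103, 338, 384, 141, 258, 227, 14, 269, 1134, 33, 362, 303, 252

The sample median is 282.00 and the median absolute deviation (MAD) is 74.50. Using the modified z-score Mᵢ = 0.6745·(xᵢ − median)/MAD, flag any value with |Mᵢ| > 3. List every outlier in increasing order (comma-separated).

791, 1103, 1134

|Mᵢ| > 3 ⇔ |xᵢ − 282.00| > 3·74.50/0.6745 = 331.36.
So outliers lie outside [-49.36, 613.36].
791: M = 4.61 → outlier.
1103: M = 7.43 → outlier.
1134: M = 7.71 → outlier.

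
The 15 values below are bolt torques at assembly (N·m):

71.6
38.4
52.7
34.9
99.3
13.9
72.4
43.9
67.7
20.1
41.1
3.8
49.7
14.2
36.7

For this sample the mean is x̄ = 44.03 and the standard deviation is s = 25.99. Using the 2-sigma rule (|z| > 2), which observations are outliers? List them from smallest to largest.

99.3

Cutoffs at x̄ ± 2s: 44.03 ± 2·25.99 = [-7.95, 96.01].
99.3: z = 2.13, |z| > 2 → outlier.
Every other value lies within [-7.95, 96.01].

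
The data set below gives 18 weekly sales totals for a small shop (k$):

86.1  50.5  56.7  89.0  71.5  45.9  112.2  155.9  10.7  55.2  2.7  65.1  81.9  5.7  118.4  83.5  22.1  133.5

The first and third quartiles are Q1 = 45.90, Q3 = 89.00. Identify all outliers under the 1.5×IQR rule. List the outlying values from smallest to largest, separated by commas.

IQR = Q3 − Q1 = 89.00 − 45.90 = 43.10.
Lower fence = Q1 − 1.5·IQR = 45.90 − 64.65 = -18.75.
Upper fence = Q3 + 1.5·IQR = 89.00 + 64.65 = 153.65.
155.9 > 153.65 → outlier.
All remaining values lie within [-18.75, 153.65].

155.9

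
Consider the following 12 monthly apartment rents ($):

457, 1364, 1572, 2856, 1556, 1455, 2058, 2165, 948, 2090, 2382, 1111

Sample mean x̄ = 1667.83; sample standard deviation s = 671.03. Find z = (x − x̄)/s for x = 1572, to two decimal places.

z = (1572 − 1667.83) / 671.03 = -0.14.

-0.14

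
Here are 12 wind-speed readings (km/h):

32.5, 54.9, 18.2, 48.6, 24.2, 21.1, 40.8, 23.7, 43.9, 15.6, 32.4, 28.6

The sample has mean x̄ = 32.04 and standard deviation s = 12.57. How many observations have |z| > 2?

0

Cutoffs: x̄ ± 2s = [6.90, 57.18].
Every value lies within the cutoffs.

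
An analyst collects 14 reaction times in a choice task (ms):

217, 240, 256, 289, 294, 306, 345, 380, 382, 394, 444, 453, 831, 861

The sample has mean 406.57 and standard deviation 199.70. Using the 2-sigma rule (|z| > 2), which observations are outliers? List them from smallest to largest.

Cutoffs at x̄ ± 2s: 406.57 ± 2·199.70 = [7.17, 805.97].
831: z = 2.13, |z| > 2 → outlier.
861: z = 2.28, |z| > 2 → outlier.
Every other value lies within [7.17, 805.97].

831, 861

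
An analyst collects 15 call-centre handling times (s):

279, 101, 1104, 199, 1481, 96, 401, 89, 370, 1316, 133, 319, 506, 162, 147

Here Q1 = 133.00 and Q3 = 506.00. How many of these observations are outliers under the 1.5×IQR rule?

3

IQR = 373.00; fences at 133.00 − 559.50 = -426.50 and 506.00 + 559.50 = 1065.50.
Outside the cutoffs: 1104, 1316, 1481.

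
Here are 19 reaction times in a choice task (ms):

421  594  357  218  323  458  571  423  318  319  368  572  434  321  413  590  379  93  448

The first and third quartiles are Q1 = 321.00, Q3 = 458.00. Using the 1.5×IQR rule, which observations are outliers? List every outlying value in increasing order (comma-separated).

93

IQR = Q3 − Q1 = 458.00 − 321.00 = 137.00.
Lower fence = Q1 − 1.5·IQR = 321.00 − 205.50 = 115.50.
Upper fence = Q3 + 1.5·IQR = 458.00 + 205.50 = 663.50.
93 < 115.50 → outlier.
All remaining values lie within [115.50, 663.50].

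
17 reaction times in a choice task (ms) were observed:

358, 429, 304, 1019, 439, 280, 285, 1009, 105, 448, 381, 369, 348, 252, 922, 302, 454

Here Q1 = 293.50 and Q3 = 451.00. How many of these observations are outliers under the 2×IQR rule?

3

IQR = 157.50; fences at 293.50 − 315.00 = -21.50 and 451.00 + 315.00 = 766.00.
Outside the cutoffs: 922, 1009, 1019.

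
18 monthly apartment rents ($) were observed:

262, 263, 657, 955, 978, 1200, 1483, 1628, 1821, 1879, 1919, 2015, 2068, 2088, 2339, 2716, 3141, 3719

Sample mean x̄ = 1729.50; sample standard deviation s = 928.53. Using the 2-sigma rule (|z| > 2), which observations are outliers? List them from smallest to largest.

3719

Cutoffs at x̄ ± 2s: 1729.50 ± 2·928.53 = [-127.56, 3586.56].
3719: z = 2.14, |z| > 2 → outlier.
Every other value lies within [-127.56, 3586.56].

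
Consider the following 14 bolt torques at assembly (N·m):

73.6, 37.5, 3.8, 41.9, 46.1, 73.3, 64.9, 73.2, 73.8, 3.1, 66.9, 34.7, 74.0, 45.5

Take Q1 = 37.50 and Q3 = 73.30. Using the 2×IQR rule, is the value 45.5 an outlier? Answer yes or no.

IQR = Q3 − Q1 = 73.30 − 37.50 = 35.80.
Lower fence = Q1 − 2·IQR = 37.50 − 71.60 = -34.10.
Upper fence = Q3 + 2·IQR = 73.30 + 71.60 = 144.90.
45.5 lies within [-34.10, 144.90].

no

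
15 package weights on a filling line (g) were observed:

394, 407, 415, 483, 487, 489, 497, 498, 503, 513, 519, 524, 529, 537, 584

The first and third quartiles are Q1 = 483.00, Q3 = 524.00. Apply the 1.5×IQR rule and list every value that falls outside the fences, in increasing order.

IQR = Q3 − Q1 = 524.00 − 483.00 = 41.00.
Lower fence = Q1 − 1.5·IQR = 483.00 − 61.50 = 421.50.
Upper fence = Q3 + 1.5·IQR = 524.00 + 61.50 = 585.50.
394 < 421.50 → outlier.
407 < 421.50 → outlier.
415 < 421.50 → outlier.
All remaining values lie within [421.50, 585.50].

394, 407, 415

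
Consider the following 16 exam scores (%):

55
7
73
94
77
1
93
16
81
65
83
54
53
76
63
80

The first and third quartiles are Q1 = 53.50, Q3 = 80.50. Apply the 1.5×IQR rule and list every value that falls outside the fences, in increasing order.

IQR = Q3 − Q1 = 80.50 − 53.50 = 27.00.
Lower fence = Q1 − 1.5·IQR = 53.50 − 40.50 = 13.00.
Upper fence = Q3 + 1.5·IQR = 80.50 + 40.50 = 121.00.
1 < 13.00 → outlier.
7 < 13.00 → outlier.
All remaining values lie within [13.00, 121.00].

1, 7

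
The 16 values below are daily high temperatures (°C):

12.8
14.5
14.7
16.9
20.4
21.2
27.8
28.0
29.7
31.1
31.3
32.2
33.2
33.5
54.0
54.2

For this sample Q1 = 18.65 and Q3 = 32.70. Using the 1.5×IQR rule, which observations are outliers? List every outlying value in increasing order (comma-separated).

IQR = Q3 − Q1 = 32.70 − 18.65 = 14.05.
Lower fence = Q1 − 1.5·IQR = 18.65 − 21.075 = -2.425.
Upper fence = Q3 + 1.5·IQR = 32.70 + 21.075 = 53.775.
54.0 > 53.775 → outlier.
54.2 > 53.775 → outlier.
All remaining values lie within [-2.425, 53.775].

54.0, 54.2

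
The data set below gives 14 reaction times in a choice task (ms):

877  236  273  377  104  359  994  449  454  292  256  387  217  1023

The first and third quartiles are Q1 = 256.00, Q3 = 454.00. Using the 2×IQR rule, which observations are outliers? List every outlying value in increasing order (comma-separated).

877, 994, 1023

IQR = Q3 − Q1 = 454.00 − 256.00 = 198.00.
Lower fence = Q1 − 2·IQR = 256.00 − 396.00 = -140.00.
Upper fence = Q3 + 2·IQR = 454.00 + 396.00 = 850.00.
877 > 850.00 → outlier.
994 > 850.00 → outlier.
1023 > 850.00 → outlier.
All remaining values lie within [-140.00, 850.00].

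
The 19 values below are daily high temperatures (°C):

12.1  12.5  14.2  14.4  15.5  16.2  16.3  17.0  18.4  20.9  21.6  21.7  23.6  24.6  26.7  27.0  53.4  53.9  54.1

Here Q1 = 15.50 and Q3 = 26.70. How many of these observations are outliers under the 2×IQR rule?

3

IQR = 11.20; fences at 15.50 − 22.40 = -6.90 and 26.70 + 22.40 = 49.10.
Outside the cutoffs: 53.4, 53.9, 54.1.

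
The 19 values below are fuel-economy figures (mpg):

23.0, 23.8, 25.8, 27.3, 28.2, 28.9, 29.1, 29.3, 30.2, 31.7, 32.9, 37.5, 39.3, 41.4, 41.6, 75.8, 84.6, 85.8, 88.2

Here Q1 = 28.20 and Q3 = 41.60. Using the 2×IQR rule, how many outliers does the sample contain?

4

IQR = 13.40; fences at 28.20 − 26.80 = 1.40 and 41.60 + 26.80 = 68.40.
Outside the cutoffs: 75.8, 84.6, 85.8, 88.2.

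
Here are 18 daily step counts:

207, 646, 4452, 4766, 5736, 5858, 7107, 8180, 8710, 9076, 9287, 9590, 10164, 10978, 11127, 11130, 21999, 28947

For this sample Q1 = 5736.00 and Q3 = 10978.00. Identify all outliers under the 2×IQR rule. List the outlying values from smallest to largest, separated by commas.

21999, 28947

IQR = Q3 − Q1 = 10978.00 − 5736.00 = 5242.00.
Lower fence = Q1 − 2·IQR = 5736.00 − 10484.00 = -4748.00.
Upper fence = Q3 + 2·IQR = 10978.00 + 10484.00 = 21462.00.
21999 > 21462.00 → outlier.
28947 > 21462.00 → outlier.
All remaining values lie within [-4748.00, 21462.00].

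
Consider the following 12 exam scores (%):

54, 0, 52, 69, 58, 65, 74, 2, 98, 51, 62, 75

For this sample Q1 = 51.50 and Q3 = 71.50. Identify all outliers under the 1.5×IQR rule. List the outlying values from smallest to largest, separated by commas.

IQR = Q3 − Q1 = 71.50 − 51.50 = 20.00.
Lower fence = Q1 − 1.5·IQR = 51.50 − 30.00 = 21.50.
Upper fence = Q3 + 1.5·IQR = 71.50 + 30.00 = 101.50.
0 < 21.50 → outlier.
2 < 21.50 → outlier.
All remaining values lie within [21.50, 101.50].

0, 2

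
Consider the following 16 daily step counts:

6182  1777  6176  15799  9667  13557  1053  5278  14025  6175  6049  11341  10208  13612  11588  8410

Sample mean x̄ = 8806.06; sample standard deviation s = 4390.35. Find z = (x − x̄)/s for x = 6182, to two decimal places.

-0.60

z = (6182 − 8806.06) / 4390.35 = -0.60.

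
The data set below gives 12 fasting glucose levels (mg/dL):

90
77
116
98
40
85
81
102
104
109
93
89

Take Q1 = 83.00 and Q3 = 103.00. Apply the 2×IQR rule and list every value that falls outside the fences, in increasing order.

IQR = Q3 − Q1 = 103.00 − 83.00 = 20.00.
Lower fence = Q1 − 2·IQR = 83.00 − 40.00 = 43.00.
Upper fence = Q3 + 2·IQR = 103.00 + 40.00 = 143.00.
40 < 43.00 → outlier.
All remaining values lie within [43.00, 143.00].

40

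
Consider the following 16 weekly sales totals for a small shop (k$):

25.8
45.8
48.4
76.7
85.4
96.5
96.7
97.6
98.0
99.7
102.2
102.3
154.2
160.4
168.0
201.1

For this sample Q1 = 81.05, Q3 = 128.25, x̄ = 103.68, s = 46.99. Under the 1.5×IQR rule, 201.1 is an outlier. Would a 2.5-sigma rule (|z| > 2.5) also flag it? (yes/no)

no

z = (201.1 − 103.68) / 46.99 = 2.07.
|z| = 2.07 ≤ 2.5.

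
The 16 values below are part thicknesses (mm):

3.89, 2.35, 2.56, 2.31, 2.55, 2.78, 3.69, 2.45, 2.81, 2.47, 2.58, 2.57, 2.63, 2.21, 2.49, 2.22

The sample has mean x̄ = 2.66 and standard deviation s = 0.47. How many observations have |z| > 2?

Cutoffs: x̄ ± 2s = [1.72, 3.60].
Outside the cutoffs: 3.69, 3.89.

2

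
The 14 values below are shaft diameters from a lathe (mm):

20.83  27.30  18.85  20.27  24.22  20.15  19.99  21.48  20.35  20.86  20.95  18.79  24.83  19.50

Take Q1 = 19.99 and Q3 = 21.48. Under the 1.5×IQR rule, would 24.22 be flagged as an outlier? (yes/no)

IQR = Q3 − Q1 = 21.48 − 19.99 = 1.49.
Lower fence = Q1 − 1.5·IQR = 19.99 − 2.235 = 17.755.
Upper fence = Q3 + 1.5·IQR = 21.48 + 2.235 = 23.715.
24.22 lies above the upper fence.

yes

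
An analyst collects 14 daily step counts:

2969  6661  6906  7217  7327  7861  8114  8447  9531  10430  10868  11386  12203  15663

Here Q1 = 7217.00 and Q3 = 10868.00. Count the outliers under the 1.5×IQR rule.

0

IQR = 3651.00; fences at 7217.00 − 5476.50 = 1740.50 and 10868.00 + 5476.50 = 16344.50.
Every value lies within the cutoffs.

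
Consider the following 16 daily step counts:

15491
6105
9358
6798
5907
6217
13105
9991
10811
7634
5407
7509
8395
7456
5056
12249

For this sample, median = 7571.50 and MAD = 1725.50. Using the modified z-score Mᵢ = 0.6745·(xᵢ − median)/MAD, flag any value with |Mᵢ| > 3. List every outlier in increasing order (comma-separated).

15491

|Mᵢ| > 3 ⇔ |xᵢ − 7571.50| > 3·1725.50/0.6745 = 7674.57.
So outliers lie outside [-103.07, 15246.07].
15491: M = 3.10 → outlier.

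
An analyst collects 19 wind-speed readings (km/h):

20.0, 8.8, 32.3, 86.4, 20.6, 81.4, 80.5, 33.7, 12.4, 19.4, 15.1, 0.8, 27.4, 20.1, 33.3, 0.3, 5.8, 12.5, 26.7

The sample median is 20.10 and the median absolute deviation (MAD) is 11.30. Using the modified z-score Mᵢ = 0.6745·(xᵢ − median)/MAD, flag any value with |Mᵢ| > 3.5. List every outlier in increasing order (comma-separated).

80.5, 81.4, 86.4

|Mᵢ| > 3.5 ⇔ |xᵢ − 20.10| > 3.5·11.30/0.6745 = 58.64.
So outliers lie outside [-38.54, 78.74].
80.5: M = 3.61 → outlier.
81.4: M = 3.66 → outlier.
86.4: M = 3.96 → outlier.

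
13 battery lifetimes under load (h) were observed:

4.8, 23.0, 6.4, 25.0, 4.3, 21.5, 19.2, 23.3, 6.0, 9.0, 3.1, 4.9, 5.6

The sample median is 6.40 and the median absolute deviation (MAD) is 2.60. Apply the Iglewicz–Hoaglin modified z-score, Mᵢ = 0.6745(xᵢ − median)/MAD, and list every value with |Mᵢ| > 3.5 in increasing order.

21.5, 23.0, 23.3, 25.0

|Mᵢ| > 3.5 ⇔ |xᵢ − 6.40| > 3.5·2.60/0.6745 = 13.49.
So outliers lie outside [-7.09, 19.89].
21.5: M = 3.92 → outlier.
23.0: M = 4.31 → outlier.
23.3: M = 4.38 → outlier.
25.0: M = 4.83 → outlier.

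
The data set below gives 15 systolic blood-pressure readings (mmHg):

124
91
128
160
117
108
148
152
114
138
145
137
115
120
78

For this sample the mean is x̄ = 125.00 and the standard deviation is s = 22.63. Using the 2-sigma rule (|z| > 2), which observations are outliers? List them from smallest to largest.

Cutoffs at x̄ ± 2s: 125.00 ± 2·22.63 = [79.74, 170.26].
78: z = -2.08, |z| > 2 → outlier.
Every other value lies within [79.74, 170.26].

78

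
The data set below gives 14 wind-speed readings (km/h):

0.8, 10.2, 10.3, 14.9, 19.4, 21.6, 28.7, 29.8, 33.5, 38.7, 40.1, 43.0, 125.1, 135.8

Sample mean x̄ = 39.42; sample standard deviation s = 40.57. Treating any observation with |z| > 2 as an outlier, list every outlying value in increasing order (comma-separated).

Cutoffs at x̄ ± 2s: 39.42 ± 2·40.57 = [-41.72, 120.56].
125.1: z = 2.11, |z| > 2 → outlier.
135.8: z = 2.38, |z| > 2 → outlier.
Every other value lies within [-41.72, 120.56].

125.1, 135.8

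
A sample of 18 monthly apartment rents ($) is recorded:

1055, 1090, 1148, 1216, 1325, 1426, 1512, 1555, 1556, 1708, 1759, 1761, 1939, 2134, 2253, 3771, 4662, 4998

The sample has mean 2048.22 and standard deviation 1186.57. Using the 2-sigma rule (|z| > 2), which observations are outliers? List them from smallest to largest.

4662, 4998

Cutoffs at x̄ ± 2s: 2048.22 ± 2·1186.57 = [-324.92, 4421.36].
4662: z = 2.20, |z| > 2 → outlier.
4998: z = 2.49, |z| > 2 → outlier.
Every other value lies within [-324.92, 4421.36].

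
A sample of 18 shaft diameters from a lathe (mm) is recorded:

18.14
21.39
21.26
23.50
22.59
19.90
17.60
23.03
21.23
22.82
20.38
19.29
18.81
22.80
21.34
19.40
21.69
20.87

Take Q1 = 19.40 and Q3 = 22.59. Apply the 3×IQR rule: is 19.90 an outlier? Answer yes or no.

IQR = Q3 − Q1 = 22.59 − 19.40 = 3.19.
Lower fence = Q1 − 3·IQR = 19.40 − 9.57 = 9.83.
Upper fence = Q3 + 3·IQR = 22.59 + 9.57 = 32.16.
19.90 lies within [9.83, 32.16].

no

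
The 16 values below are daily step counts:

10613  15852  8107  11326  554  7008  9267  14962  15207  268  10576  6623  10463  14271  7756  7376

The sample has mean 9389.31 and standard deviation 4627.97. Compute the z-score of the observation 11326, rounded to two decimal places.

z = (11326 − 9389.31) / 4627.97 = 0.42.

0.42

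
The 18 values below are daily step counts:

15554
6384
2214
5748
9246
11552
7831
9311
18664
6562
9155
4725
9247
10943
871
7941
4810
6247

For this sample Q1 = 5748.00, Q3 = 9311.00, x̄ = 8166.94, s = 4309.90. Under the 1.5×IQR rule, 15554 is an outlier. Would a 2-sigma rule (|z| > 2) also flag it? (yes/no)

no

z = (15554 − 8166.94) / 4309.90 = 1.71.
|z| = 1.71 ≤ 2.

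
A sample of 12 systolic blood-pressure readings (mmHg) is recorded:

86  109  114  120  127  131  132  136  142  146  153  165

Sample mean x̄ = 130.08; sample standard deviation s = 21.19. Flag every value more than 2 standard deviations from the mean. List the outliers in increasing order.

86

Cutoffs at x̄ ± 2s: 130.08 ± 2·21.19 = [87.70, 172.46].
86: z = -2.08, |z| > 2 → outlier.
Every other value lies within [87.70, 172.46].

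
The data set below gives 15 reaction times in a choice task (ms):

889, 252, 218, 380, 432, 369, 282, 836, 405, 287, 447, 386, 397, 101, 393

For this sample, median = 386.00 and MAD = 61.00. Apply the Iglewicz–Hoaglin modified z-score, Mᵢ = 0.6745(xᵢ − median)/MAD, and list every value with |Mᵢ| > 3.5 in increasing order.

836, 889

|Mᵢ| > 3.5 ⇔ |xᵢ − 386.00| > 3.5·61.00/0.6745 = 316.53.
So outliers lie outside [69.47, 702.53].
836: M = 4.98 → outlier.
889: M = 5.56 → outlier.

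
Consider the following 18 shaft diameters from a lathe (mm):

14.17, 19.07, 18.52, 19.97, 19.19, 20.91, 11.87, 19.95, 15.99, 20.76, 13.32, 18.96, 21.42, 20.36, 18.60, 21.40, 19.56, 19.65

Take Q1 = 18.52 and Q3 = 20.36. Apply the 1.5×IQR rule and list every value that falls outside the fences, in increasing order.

11.87, 13.32, 14.17

IQR = Q3 − Q1 = 20.36 − 18.52 = 1.84.
Lower fence = Q1 − 1.5·IQR = 18.52 − 2.76 = 15.76.
Upper fence = Q3 + 1.5·IQR = 20.36 + 2.76 = 23.12.
11.87 < 15.76 → outlier.
13.32 < 15.76 → outlier.
14.17 < 15.76 → outlier.
All remaining values lie within [15.76, 23.12].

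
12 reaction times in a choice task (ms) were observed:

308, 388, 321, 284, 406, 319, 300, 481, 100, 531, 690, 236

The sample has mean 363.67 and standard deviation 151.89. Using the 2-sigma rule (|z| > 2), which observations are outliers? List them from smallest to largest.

690

Cutoffs at x̄ ± 2s: 363.67 ± 2·151.89 = [59.89, 667.45].
690: z = 2.15, |z| > 2 → outlier.
Every other value lies within [59.89, 667.45].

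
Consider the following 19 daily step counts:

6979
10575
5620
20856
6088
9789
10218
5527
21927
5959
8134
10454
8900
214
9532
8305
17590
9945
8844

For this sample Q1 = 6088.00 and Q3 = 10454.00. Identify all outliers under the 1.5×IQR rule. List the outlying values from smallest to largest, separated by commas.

IQR = Q3 − Q1 = 10454.00 − 6088.00 = 4366.00.
Lower fence = Q1 − 1.5·IQR = 6088.00 − 6549.00 = -461.00.
Upper fence = Q3 + 1.5·IQR = 10454.00 + 6549.00 = 17003.00.
17590 > 17003.00 → outlier.
20856 > 17003.00 → outlier.
21927 > 17003.00 → outlier.
All remaining values lie within [-461.00, 17003.00].

17590, 20856, 21927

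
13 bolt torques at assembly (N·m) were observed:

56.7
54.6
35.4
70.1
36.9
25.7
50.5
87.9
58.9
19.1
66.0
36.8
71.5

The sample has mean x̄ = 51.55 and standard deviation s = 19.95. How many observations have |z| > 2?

Cutoffs: x̄ ± 2s = [11.65, 91.45].
Every value lies within the cutoffs.

0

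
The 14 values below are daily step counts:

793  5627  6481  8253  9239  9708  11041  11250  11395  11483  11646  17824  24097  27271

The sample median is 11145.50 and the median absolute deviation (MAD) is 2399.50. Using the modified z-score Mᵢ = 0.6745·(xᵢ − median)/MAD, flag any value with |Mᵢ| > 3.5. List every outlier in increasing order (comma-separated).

24097, 27271

|Mᵢ| > 3.5 ⇔ |xᵢ − 11145.50| > 3.5·2399.50/0.6745 = 12451.07.
So outliers lie outside [-1305.57, 23596.57].
24097: M = 3.64 → outlier.
27271: M = 4.53 → outlier.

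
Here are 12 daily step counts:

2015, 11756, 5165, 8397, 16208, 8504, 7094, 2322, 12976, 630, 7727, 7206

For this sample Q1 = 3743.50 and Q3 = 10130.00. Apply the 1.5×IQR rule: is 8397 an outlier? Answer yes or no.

no

IQR = Q3 − Q1 = 10130.00 − 3743.50 = 6386.50.
Lower fence = Q1 − 1.5·IQR = 3743.50 − 9579.75 = -5836.25.
Upper fence = Q3 + 1.5·IQR = 10130.00 + 9579.75 = 19709.75.
8397 lies within [-5836.25, 19709.75].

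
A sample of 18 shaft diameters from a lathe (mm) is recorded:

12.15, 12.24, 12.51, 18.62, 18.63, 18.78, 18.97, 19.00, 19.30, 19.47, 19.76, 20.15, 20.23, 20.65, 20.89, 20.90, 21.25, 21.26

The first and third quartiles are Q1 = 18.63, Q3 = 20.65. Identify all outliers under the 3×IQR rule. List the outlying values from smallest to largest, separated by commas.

12.15, 12.24, 12.51

IQR = Q3 − Q1 = 20.65 − 18.63 = 2.02.
Lower fence = Q1 − 3·IQR = 18.63 − 6.06 = 12.57.
Upper fence = Q3 + 3·IQR = 20.65 + 6.06 = 26.71.
12.15 < 12.57 → outlier.
12.24 < 12.57 → outlier.
12.51 < 12.57 → outlier.
All remaining values lie within [12.57, 26.71].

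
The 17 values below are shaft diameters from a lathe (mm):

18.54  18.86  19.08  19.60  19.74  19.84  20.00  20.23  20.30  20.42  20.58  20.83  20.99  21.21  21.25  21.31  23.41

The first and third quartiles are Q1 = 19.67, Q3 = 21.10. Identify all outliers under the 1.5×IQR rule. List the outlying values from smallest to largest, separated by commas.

IQR = Q3 − Q1 = 21.10 − 19.67 = 1.43.
Lower fence = Q1 − 1.5·IQR = 19.67 − 2.145 = 17.525.
Upper fence = Q3 + 1.5·IQR = 21.10 + 2.145 = 23.245.
23.41 > 23.245 → outlier.
All remaining values lie within [17.525, 23.245].

23.41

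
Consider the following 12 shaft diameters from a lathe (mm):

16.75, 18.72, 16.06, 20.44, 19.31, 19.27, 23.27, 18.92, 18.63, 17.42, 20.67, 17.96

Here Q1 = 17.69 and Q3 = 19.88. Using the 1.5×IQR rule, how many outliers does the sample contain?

IQR = 2.19; fences at 17.69 − 3.285 = 14.405 and 19.88 + 3.285 = 23.165.
Outside the cutoffs: 23.27.

1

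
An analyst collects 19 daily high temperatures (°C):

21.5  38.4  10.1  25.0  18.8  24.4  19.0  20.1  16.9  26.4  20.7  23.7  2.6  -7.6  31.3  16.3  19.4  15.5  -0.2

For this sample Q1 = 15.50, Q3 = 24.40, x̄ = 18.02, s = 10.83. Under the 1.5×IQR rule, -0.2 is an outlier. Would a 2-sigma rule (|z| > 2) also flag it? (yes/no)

z = (-0.2 − 18.02) / 10.83 = -1.68.
|z| = 1.68 ≤ 2.

no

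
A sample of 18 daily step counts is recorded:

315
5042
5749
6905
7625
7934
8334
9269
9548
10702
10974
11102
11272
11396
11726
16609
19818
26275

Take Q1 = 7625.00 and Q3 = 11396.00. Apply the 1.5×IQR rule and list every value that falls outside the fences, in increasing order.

315, 19818, 26275

IQR = Q3 − Q1 = 11396.00 − 7625.00 = 3771.00.
Lower fence = Q1 − 1.5·IQR = 7625.00 − 5656.50 = 1968.50.
Upper fence = Q3 + 1.5·IQR = 11396.00 + 5656.50 = 17052.50.
315 < 1968.50 → outlier.
19818 > 17052.50 → outlier.
26275 > 17052.50 → outlier.
All remaining values lie within [1968.50, 17052.50].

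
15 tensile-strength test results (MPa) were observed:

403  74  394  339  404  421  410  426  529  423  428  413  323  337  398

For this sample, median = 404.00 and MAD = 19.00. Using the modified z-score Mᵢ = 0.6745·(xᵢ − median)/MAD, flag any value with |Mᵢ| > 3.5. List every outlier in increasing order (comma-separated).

|Mᵢ| > 3.5 ⇔ |xᵢ − 404.00| > 3.5·19.00/0.6745 = 98.59.
So outliers lie outside [305.41, 502.59].
74: M = -11.72 → outlier.
529: M = 4.44 → outlier.

74, 529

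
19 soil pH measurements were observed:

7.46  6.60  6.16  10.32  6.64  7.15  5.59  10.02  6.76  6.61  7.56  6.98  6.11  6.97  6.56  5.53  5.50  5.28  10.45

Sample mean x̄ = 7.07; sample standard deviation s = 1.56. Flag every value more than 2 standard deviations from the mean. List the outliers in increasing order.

Cutoffs at x̄ ± 2s: 7.07 ± 2·1.56 = [3.95, 10.19].
10.32: z = 2.08, |z| > 2 → outlier.
10.45: z = 2.17, |z| > 2 → outlier.
Every other value lies within [3.95, 10.19].

10.32, 10.45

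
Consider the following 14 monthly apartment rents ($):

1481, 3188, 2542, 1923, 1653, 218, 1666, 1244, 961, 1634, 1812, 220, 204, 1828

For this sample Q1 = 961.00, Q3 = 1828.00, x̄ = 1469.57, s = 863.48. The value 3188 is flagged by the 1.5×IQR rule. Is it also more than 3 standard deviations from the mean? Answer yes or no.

z = (3188 − 1469.57) / 863.48 = 1.99.
|z| = 1.99 ≤ 3.

no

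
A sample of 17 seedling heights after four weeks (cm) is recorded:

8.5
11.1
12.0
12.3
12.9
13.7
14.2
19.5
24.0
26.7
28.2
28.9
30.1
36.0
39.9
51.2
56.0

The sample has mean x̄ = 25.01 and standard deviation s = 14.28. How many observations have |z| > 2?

1

Cutoffs: x̄ ± 2s = [-3.55, 53.57].
Outside the cutoffs: 56.0.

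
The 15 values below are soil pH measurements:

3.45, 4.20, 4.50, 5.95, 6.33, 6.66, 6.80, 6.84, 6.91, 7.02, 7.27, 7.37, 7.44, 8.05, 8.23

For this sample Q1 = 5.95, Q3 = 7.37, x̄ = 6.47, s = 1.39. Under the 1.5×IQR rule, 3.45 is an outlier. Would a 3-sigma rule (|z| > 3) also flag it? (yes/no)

z = (3.45 − 6.47) / 1.39 = -2.17.
|z| = 2.17 ≤ 3.

no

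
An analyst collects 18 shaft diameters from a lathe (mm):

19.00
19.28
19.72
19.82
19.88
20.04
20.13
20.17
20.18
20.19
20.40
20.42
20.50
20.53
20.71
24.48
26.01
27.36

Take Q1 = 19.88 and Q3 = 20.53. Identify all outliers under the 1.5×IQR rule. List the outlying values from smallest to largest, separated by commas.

24.48, 26.01, 27.36

IQR = Q3 − Q1 = 20.53 − 19.88 = 0.65.
Lower fence = Q1 − 1.5·IQR = 19.88 − 0.975 = 18.905.
Upper fence = Q3 + 1.5·IQR = 20.53 + 0.975 = 21.505.
24.48 > 21.505 → outlier.
26.01 > 21.505 → outlier.
27.36 > 21.505 → outlier.
All remaining values lie within [18.905, 21.505].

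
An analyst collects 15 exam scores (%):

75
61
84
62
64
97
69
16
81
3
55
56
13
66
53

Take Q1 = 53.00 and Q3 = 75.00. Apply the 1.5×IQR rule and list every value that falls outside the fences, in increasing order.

IQR = Q3 − Q1 = 75.00 − 53.00 = 22.00.
Lower fence = Q1 − 1.5·IQR = 53.00 − 33.00 = 20.00.
Upper fence = Q3 + 1.5·IQR = 75.00 + 33.00 = 108.00.
3 < 20.00 → outlier.
13 < 20.00 → outlier.
16 < 20.00 → outlier.
All remaining values lie within [20.00, 108.00].

3, 13, 16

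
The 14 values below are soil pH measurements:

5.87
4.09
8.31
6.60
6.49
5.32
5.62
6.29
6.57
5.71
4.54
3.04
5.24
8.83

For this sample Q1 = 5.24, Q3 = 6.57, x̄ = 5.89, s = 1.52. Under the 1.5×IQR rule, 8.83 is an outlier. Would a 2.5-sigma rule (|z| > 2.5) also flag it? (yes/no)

z = (8.83 − 5.89) / 1.52 = 1.93.
|z| = 1.93 ≤ 2.5.

no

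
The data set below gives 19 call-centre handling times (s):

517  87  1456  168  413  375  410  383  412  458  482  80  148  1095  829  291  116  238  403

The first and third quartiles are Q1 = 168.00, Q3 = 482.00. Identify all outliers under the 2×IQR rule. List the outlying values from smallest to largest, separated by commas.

1456

IQR = Q3 − Q1 = 482.00 − 168.00 = 314.00.
Lower fence = Q1 − 2·IQR = 168.00 − 628.00 = -460.00.
Upper fence = Q3 + 2·IQR = 482.00 + 628.00 = 1110.00.
1456 > 1110.00 → outlier.
All remaining values lie within [-460.00, 1110.00].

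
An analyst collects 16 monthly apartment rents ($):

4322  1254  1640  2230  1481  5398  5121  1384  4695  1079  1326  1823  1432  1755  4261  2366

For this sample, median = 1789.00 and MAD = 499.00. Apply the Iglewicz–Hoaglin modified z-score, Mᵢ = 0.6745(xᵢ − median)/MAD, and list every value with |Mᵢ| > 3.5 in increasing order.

4695, 5121, 5398

|Mᵢ| > 3.5 ⇔ |xᵢ − 1789.00| > 3.5·499.00/0.6745 = 2589.33.
So outliers lie outside [-800.33, 4378.33].
4695: M = 3.93 → outlier.
5121: M = 4.50 → outlier.
5398: M = 4.88 → outlier.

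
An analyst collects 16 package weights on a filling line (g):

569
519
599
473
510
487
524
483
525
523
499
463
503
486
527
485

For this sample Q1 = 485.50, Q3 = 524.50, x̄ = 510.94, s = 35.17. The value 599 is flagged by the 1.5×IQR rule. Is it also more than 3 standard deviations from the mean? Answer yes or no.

z = (599 − 510.94) / 35.17 = 2.50.
|z| = 2.50 ≤ 3.

no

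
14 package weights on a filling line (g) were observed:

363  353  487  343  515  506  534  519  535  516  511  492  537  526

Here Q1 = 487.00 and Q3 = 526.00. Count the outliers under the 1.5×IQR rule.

IQR = 39.00; fences at 487.00 − 58.50 = 428.50 and 526.00 + 58.50 = 584.50.
Outside the cutoffs: 343, 353, 363.

3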